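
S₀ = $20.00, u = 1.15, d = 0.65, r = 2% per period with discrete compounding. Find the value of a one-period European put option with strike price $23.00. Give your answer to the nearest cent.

$2.55

Risk-neutral probability p = (1 + 0.02 − 0.65)/(1.15 − 0.65) = 0.3700/0.5000 = 0.7400
Terminal stock prices: S_u = 23, S_d = 13
Terminal payoffs (K − S): max(0, 0) = 0, max(10, 0) = 10
Node 0 (S = 20): V_0 = 1/1.02·[0.7400·0.0000 + 0.2600·10.0000] = 2.5490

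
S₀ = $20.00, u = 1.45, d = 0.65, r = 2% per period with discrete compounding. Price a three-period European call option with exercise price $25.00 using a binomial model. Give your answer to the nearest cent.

$4.11

Risk-neutral probability p = (1 + 0.02 − 0.65)/(1.45 − 0.65) = 0.3700/0.8000 = 0.4625
Terminal stock prices: S_uuu = 60.97, S_uud = 27.33, S_udd = 12.25, S_ddd = 5.492
Terminal payoffs (S − K): max(35.97, 0) = 35.97, max(2.332, 0) = 2.332, max(-12.75, 0) = 0, max(-19.51, 0) = 0
Node uu (S = 42.05): V_uu = 1/1.02·[0.4625·35.9725 + 0.5375·2.3325] = 17.5402
Node ud (S = 18.85): V_ud = 1/1.02·[0.4625·2.3325 + 0.5375·0.0000] = 1.0576
Node dd (S = 8.45): V_dd = 1/1.02·[0.4625·0.0000 + 0.5375·0.0000] = 0.0000
Node u (S = 29): V_u = 1/1.02·[0.4625·17.5402 + 0.5375·1.0576] = 8.5106
Node d (S = 13): V_d = 1/1.02·[0.4625·1.0576 + 0.5375·0.0000] = 0.4796
Node 0 (S = 20): V_0 = 1/1.02·[0.4625·8.5106 + 0.5375·0.4796] = 4.1117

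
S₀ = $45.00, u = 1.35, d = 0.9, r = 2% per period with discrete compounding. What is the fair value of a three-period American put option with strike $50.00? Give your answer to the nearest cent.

$7.22

Risk-neutral probability p = (1 + 0.02 − 0.9)/(1.35 − 0.9) = 0.1200/0.4500 = 0.2667
Terminal stock prices: S_uuu = 110.7, S_uud = 73.81, S_udd = 49.21, S_ddd = 32.81
Terminal payoffs (K − S): max(-60.72, 0) = 0, max(-23.81, 0) = 0, max(0.7925, 0) = 0.7925, max(17.19, 0) = 17.19
Node uu (S = 82.01): continuation = 1/1.02·[0.2667·0.0000 + 0.7333·0.0000] = 0.0000; exercise value = 0.0000 ≤ continuation, so V_uu = 0.0000
Node ud (S = 54.68): continuation = 1/1.02·[0.2667·0.0000 + 0.7333·0.7925] = 0.5698; exercise value = 0.0000 ≤ continuation, so V_ud = 0.5698
Node dd (S = 36.45): continuation = 1/1.02·[0.2667·0.7925 + 0.7333·17.1950] = 12.5696; exercise value = 13.5500 > continuation, so V_dd = 13.5500 (exercise)
Node u (S = 60.75): continuation = 1/1.02·[0.2667·0.0000 + 0.7333·0.5698] = 0.4096; exercise value = 0.0000 ≤ continuation, so V_u = 0.4096
Node d (S = 40.5): continuation = 1/1.02·[0.2667·0.5698 + 0.7333·13.5500] = 9.8908; exercise value = 9.5000 ≤ continuation, so V_d = 9.8908
Node 0 (S = 45): continuation = 1/1.02·[0.2667·0.4096 + 0.7333·9.8908] = 7.2181; exercise value = 5.0000 ≤ continuation, so V_0 = 7.2181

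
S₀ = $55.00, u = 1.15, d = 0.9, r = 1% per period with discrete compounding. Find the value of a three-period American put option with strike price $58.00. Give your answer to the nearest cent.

$5.95

Risk-neutral probability p = (1 + 0.01 − 0.9)/(1.15 − 0.9) = 0.1100/0.2500 = 0.4400
Terminal stock prices: S_uuu = 83.65, S_uud = 65.46, S_udd = 51.23, S_ddd = 40.1
Terminal payoffs (K − S): max(-25.65, 0) = 0, max(-7.464, 0) = 0, max(6.768, 0) = 6.768, max(17.9, 0) = 17.9
Node uu (S = 72.74): continuation = 1/1.01·[0.4400·0.0000 + 0.5600·0.0000] = 0.0000; exercise value = 0.0000 ≤ continuation, so V_uu = 0.0000
Node ud (S = 56.92): continuation = 1/1.01·[0.4400·0.0000 + 0.5600·6.7675] = 3.7523; exercise value = 1.0750 ≤ continuation, so V_ud = 3.7523
Node dd (S = 44.55): continuation = 1/1.01·[0.4400·6.7675 + 0.5600·17.9050] = 12.8757; exercise value = 13.4500 > continuation, so V_dd = 13.4500 (exercise)
Node u (S = 63.25): continuation = 1/1.01·[0.4400·0.0000 + 0.5600·3.7523] = 2.0805; exercise value = 0.0000 ≤ continuation, so V_u = 2.0805
Node d (S = 49.5): continuation = 1/1.01·[0.4400·3.7523 + 0.5600·13.4500] = 9.0921; exercise value = 8.5000 ≤ continuation, so V_d = 9.0921
Node 0 (S = 55): continuation = 1/1.01·[0.4400·2.0805 + 0.5600·9.0921] = 5.9475; exercise value = 3.0000 ≤ continuation, so V_0 = 5.9475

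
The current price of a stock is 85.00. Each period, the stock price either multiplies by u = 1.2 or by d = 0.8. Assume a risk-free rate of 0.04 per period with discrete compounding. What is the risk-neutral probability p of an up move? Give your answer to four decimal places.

Risk-neutral probability p = (1 + 0.04 − 0.8)/(1.2 − 0.8) = 0.2400/0.4000 = 0.6000

p = 0.6000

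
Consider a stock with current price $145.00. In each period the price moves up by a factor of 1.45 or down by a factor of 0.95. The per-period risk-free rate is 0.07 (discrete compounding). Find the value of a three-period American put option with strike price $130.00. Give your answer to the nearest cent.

Risk-neutral probability p = (1 + 0.07 − 0.95)/(1.45 − 0.95) = 0.1200/0.5000 = 0.2400
Terminal stock prices: S_uuu = 442.1, S_uud = 289.6, S_udd = 189.8, S_ddd = 124.3
Terminal payoffs (K − S): max(-312.1, 0) = 0, max(-159.6, 0) = 0, max(-59.75, 0) = 0, max(5.681, 0) = 5.681
Node uu (S = 304.9): continuation = 1/1.07·[0.2400·0.0000 + 0.7600·0.0000] = 0.0000; exercise value = 0.0000 ≤ continuation, so V_uu = 0.0000
Node ud (S = 199.7): continuation = 1/1.07·[0.2400·0.0000 + 0.7600·0.0000] = 0.0000; exercise value = 0.0000 ≤ continuation, so V_ud = 0.0000
Node dd (S = 130.9): continuation = 1/1.07·[0.2400·0.0000 + 0.7600·5.6806] = 4.0348; exercise value = 0.0000 ≤ continuation, so V_dd = 4.0348
Node u (S = 210.2): continuation = 1/1.07·[0.2400·0.0000 + 0.7600·0.0000] = 0.0000; exercise value = 0.0000 ≤ continuation, so V_u = 0.0000
Node d (S = 137.8): continuation = 1/1.07·[0.2400·0.0000 + 0.7600·4.0348] = 2.8659; exercise value = 0.0000 ≤ continuation, so V_d = 2.8659
Node 0 (S = 145): continuation = 1/1.07·[0.2400·0.0000 + 0.7600·2.8659] = 2.0356; exercise value = 0.0000 ≤ continuation, so V_0 = 2.0356

$2.04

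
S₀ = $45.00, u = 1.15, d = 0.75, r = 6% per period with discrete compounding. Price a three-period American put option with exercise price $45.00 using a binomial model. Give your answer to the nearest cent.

$3.39

Risk-neutral probability p = (1 + 0.06 − 0.75)/(1.15 − 0.75) = 0.3100/0.4000 = 0.7750
Terminal stock prices: S_uuu = 68.44, S_uud = 44.63, S_udd = 29.11, S_ddd = 18.98
Terminal payoffs (K − S): max(-23.44, 0) = 0, max(0.3656, 0) = 0.3656, max(15.89, 0) = 15.89, max(26.02, 0) = 26.02
Node uu (S = 59.51): continuation = 1/1.06·[0.7750·0.0000 + 0.2250·0.3656] = 0.0776; exercise value = 0.0000 ≤ continuation, so V_uu = 0.0776
Node ud (S = 38.81): continuation = 1/1.06·[0.7750·0.3656 + 0.2250·15.8906] = 3.6403; exercise value = 6.1875 > continuation, so V_ud = 6.1875 (exercise)
Node dd (S = 25.31): continuation = 1/1.06·[0.7750·15.8906 + 0.2250·26.0156] = 17.1403; exercise value = 19.6875 > continuation, so V_dd = 19.6875 (exercise)
Node u (S = 51.75): continuation = 1/1.06·[0.7750·0.0776 + 0.2250·6.1875] = 1.3701; exercise value = 0.0000 ≤ continuation, so V_u = 1.3701
Node d (S = 33.75): continuation = 1/1.06·[0.7750·6.1875 + 0.2250·19.6875] = 8.7028; exercise value = 11.2500 > continuation, so V_d = 11.2500 (exercise)
Node 0 (S = 45): continuation = 1/1.06·[0.7750·1.3701 + 0.2250·11.2500] = 3.3897; exercise value = 0.0000 ≤ continuation, so V_0 = 3.3897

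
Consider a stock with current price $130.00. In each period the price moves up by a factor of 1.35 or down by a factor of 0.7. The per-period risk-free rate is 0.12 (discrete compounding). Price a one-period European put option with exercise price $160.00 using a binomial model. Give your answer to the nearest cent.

Risk-neutral probability p = (1 + 0.12 − 0.7)/(1.35 − 0.7) = 0.4200/0.6500 = 0.6462
Terminal stock prices: S_u = 175.5, S_d = 91
Terminal payoffs (K − S): max(-15.5, 0) = 0, max(69, 0) = 69
Node 0 (S = 130): V_0 = 1/1.12·[0.6462·0.0000 + 0.3538·69.0000] = 21.7995

$21.80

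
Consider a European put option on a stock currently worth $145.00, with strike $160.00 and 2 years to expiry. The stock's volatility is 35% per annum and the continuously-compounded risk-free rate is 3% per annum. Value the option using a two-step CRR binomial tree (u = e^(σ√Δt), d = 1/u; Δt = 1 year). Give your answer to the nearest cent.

CRR parameters: u = e^(σ√Δt) = e^(0.35·√1) = 1.4191, d = 1/u = 0.7047
Per-period rate: rΔt = 0.03·1 = 0.03, so R = e^0.03 = 1.0305
Risk-neutral probability p = (e^0.03 − 0.7047)/(1.4191 − 0.7047) = 0.3258/0.7144 = 0.4560
Terminal stock prices: S_uu = 292, S_ud = 145, S_dd = 72
Terminal payoffs (K − S): max(-132, 0) = 0, max(15, 0) = 15, max(88, 0) = 88
Node u (S = 205.8): V_u = e^(−0.03)·[0.4560·0.0000 + 0.5440·15.0000] = 7.9186
Node d (S = 102.2): V_d = e^(−0.03)·[0.4560·15.0000 + 0.5440·87.9951] = 53.0915
Node 0 (S = 145): V_0 = e^(−0.03)·[0.4560·7.9186 + 0.5440·53.0915] = 31.5318

$31.53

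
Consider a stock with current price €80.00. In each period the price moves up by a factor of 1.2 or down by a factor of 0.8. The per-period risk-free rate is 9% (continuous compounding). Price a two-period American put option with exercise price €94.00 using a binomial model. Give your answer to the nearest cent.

€14.00

Risk-neutral probability p = (e^0.09 − 0.8)/(1.2 − 0.8) = 0.2942/0.4000 = 0.7354
Terminal stock prices: S_uu = 115.2, S_ud = 76.8, S_dd = 51.2
Terminal payoffs (K − S): max(-21.2, 0) = 0, max(17.2, 0) = 17.2, max(42.8, 0) = 42.8
Node u (S = 96): continuation = e^(−0.09)·[0.7354·0.0000 + 0.2646·17.2000] = 4.1588; exercise value = 0.0000 ≤ continuation, so V_u = 4.1588
Node d (S = 64): continuation = e^(−0.09)·[0.7354·17.2000 + 0.2646·42.8000] = 21.9095; exercise value = 30.0000 > continuation, so V_d = 30.0000 (exercise)
Node 0 (S = 80): continuation = e^(−0.09)·[0.7354·4.1588 + 0.2646·30.0000] = 10.0491; exercise value = 14.0000 > continuation, so V_0 = 14.0000 (exercise)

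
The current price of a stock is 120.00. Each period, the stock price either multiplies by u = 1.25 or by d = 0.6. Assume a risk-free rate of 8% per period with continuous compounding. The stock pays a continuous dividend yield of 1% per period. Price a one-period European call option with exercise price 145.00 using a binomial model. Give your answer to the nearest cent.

3.36

Per-period risk-free factor R = e^0.08 = 1.0833; dividend-adjusted growth = e^(0.08−0.01) = 1.0725.
Risk-neutral probability p = (1.0725 − 0.6)/(1.25 − 0.6) = 0.4725/0.6500 = 0.7269
Terminal stock prices: S_u = 150, S_d = 72
Terminal payoffs (S − K): max(5, 0) = 5, max(-73, 0) = 0
Node 0 (S = 120): V_0 = e^(−0.08)·[0.7269·5.0000 + 0.2731·0.0000] = 3.3552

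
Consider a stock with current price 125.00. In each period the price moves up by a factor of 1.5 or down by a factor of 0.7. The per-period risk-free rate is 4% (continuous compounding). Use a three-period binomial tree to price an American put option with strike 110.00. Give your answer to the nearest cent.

19.34

Risk-neutral probability p = (e^0.04 − 0.7)/(1.5 − 0.7) = 0.3408/0.8000 = 0.4260
Terminal stock prices: S_uuu = 421.9, S_uud = 196.9, S_udd = 91.87, S_ddd = 42.87
Terminal payoffs (K − S): max(-311.9, 0) = 0, max(-86.88, 0) = 0, max(18.13, 0) = 18.13, max(67.12, 0) = 67.12
Node uu (S = 281.2): continuation = e^(−0.04)·[0.4260·0.0000 + 0.5740·0.0000] = 0.0000; exercise value = 0.0000 ≤ continuation, so V_uu = 0.0000
Node ud (S = 131.2): continuation = e^(−0.04)·[0.4260·0.0000 + 0.5740·18.1250] = 9.9956; exercise value = 0.0000 ≤ continuation, so V_ud = 9.9956
Node dd (S = 61.25): continuation = e^(−0.04)·[0.4260·18.1250 + 0.5740·67.1250] = 44.4368; exercise value = 48.7500 > continuation, so V_dd = 48.7500 (exercise)
Node u (S = 187.5): continuation = e^(−0.04)·[0.4260·0.0000 + 0.5740·9.9956] = 5.5124; exercise value = 0.0000 ≤ continuation, so V_u = 5.5124
Node d (S = 87.5): continuation = e^(−0.04)·[0.4260·9.9956 + 0.5740·48.7500] = 30.9759; exercise value = 22.5000 ≤ continuation, so V_d = 30.9759
Node 0 (S = 125): continuation = e^(−0.04)·[0.4260·5.5124 + 0.5740·30.9759] = 19.3389; exercise value = 0.0000 ≤ continuation, so V_0 = 19.3389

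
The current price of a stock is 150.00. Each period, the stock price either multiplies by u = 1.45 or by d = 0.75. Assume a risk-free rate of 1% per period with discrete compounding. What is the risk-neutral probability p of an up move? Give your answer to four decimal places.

p = 0.3714

Risk-neutral probability p = (1 + 0.01 − 0.75)/(1.45 − 0.75) = 0.2600/0.7000 = 0.3714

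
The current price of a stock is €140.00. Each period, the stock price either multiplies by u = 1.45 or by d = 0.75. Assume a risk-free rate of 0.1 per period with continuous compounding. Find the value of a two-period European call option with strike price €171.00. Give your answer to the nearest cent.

Risk-neutral probability p = (e^0.1 − 0.75)/(1.45 − 0.75) = 0.3552/0.7000 = 0.5074
Terminal stock prices: S_uu = 294.4, S_ud = 152.2, S_dd = 78.75
Terminal payoffs (S − K): max(123.4, 0) = 123.4, max(-18.75, 0) = 0, max(-92.25, 0) = 0
Node u (S = 203): V_u = e^(−0.1)·[0.5074·123.3500 + 0.4926·0.0000] = 56.6303
Node d (S = 105): V_d = e^(−0.1)·[0.5074·0.0000 + 0.4926·0.0000] = 0.0000
Node 0 (S = 140): V_0 = e^(−0.1)·[0.5074·56.6303 + 0.4926·0.0000] = 25.9991

€26.00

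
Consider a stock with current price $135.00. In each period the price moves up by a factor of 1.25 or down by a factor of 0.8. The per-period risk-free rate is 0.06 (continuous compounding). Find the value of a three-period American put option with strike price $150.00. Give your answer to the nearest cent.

Risk-neutral probability p = (e^0.06 − 0.8)/(1.25 − 0.8) = 0.2618/0.4500 = 0.5819
Terminal stock prices: S_uuu = 263.7, S_uud = 168.8, S_udd = 108, S_ddd = 69.12
Terminal payoffs (K − S): max(-113.7, 0) = 0, max(-18.75, 0) = 0, max(42, 0) = 42, max(80.88, 0) = 80.88
Node uu (S = 210.9): continuation = e^(−0.06)·[0.5819·0.0000 + 0.4181·0.0000] = 0.0000; exercise value = 0.0000 ≤ continuation, so V_uu = 0.0000
Node ud (S = 135): continuation = e^(−0.06)·[0.5819·0.0000 + 0.4181·42.0000] = 16.5392; exercise value = 15.0000 ≤ continuation, so V_ud = 16.5392
Node dd (S = 86.4): continuation = e^(−0.06)·[0.5819·42.0000 + 0.4181·80.8800] = 54.8647; exercise value = 63.6000 > continuation, so V_dd = 63.6000 (exercise)
Node u (S = 168.8): continuation = e^(−0.06)·[0.5819·0.0000 + 0.4181·16.5392] = 6.5130; exercise value = 0.0000 ≤ continuation, so V_u = 6.5130
Node d (S = 108): continuation = e^(−0.06)·[0.5819·16.5392 + 0.4181·63.6000] = 34.1081; exercise value = 42.0000 > continuation, so V_d = 42.0000 (exercise)
Node 0 (S = 135): continuation = e^(−0.06)·[0.5819·6.5130 + 0.4181·42.0000] = 20.1081; exercise value = 15.0000 ≤ continuation, so V_0 = 20.1081

$20.11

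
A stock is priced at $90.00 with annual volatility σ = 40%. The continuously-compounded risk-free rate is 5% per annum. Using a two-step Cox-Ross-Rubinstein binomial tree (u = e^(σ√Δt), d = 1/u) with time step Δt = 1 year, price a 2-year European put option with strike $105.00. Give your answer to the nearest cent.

$23.55

CRR parameters: u = e^(σ√Δt) = e^(0.4·√1) = 1.4918, d = 1/u = 0.6703
Per-period rate: rΔt = 0.05·1 = 0.05, so R = e^0.05 = 1.0513
Risk-neutral probability p = (e^0.05 − 0.6703)/(1.4918 − 0.6703) = 0.3810/0.8215 = 0.4637
Terminal stock prices: S_uu = 200.3, S_ud = 90, S_dd = 40.44
Terminal payoffs (K − S): max(-95.3, 0) = 0, max(15, 0) = 15, max(64.56, 0) = 64.56
Node u (S = 134.3): V_u = e^(−0.05)·[0.4637·0.0000 + 0.5363·15.0000] = 7.6518
Node d (S = 60.33): V_d = e^(−0.05)·[0.4637·15.0000 + 0.5363·64.5604] = 39.5503
Node 0 (S = 90): V_0 = e^(−0.05)·[0.4637·7.6518 + 0.5363·39.5503] = 23.5507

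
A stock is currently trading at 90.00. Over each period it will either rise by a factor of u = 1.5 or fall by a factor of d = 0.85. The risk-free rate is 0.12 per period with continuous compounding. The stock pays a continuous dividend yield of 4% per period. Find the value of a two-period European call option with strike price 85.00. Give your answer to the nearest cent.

Per-period risk-free factor R = e^0.12 = 1.1275; dividend-adjusted growth = e^(0.12−0.04) = 1.0833.
Risk-neutral probability p = (1.0833 − 0.85)/(1.5 − 0.85) = 0.2333/0.6500 = 0.3589
Terminal stock prices: S_uu = 202.5, S_ud = 114.8, S_dd = 65.02
Terminal payoffs (S − K): max(117.5, 0) = 117.5, max(29.75, 0) = 29.75, max(-19.98, 0) = 0
Node u (S = 135): V_u = e^(−0.12)·[0.3589·117.5000 + 0.6411·29.7500] = 54.3183
Node d (S = 76.5): V_d = e^(−0.12)·[0.3589·29.7500 + 0.6411·0.0000] = 9.4700
Node 0 (S = 90): V_0 = e^(−0.12)·[0.3589·54.3183 + 0.6411·9.4700] = 22.6752

22.68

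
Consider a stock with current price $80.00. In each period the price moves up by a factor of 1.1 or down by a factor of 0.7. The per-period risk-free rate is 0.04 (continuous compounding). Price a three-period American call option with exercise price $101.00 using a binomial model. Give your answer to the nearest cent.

$3.01

Risk-neutral probability p = (e^0.04 − 0.7)/(1.1 − 0.7) = 0.3408/0.4000 = 0.8520
Terminal stock prices: S_uuu = 106.5, S_uud = 67.76, S_udd = 43.12, S_ddd = 27.44
Terminal payoffs (S − K): max(5.48, 0) = 5.48, max(-33.24, 0) = 0, max(-57.88, 0) = 0, max(-73.56, 0) = 0
Node uu (S = 96.8): continuation = e^(−0.04)·[0.8520·5.4800 + 0.1480·0.0000] = 4.4860; exercise value = 0.0000 ≤ continuation, so V_uu = 4.4860
Node ud (S = 61.6): continuation = e^(−0.04)·[0.8520·0.0000 + 0.1480·0.0000] = 0.0000; exercise value = 0.0000 ≤ continuation, so V_ud = 0.0000
Node dd (S = 39.2): continuation = e^(−0.04)·[0.8520·0.0000 + 0.1480·0.0000] = 0.0000; exercise value = 0.0000 ≤ continuation, so V_dd = 0.0000
Node u (S = 88): continuation = e^(−0.04)·[0.8520·4.4860 + 0.1480·0.0000] = 3.6723; exercise value = 0.0000 ≤ continuation, so V_u = 3.6723
Node d (S = 56): continuation = e^(−0.04)·[0.8520·0.0000 + 0.1480·0.0000] = 0.0000; exercise value = 0.0000 ≤ continuation, so V_d = 0.0000
Node 0 (S = 80): continuation = e^(−0.04)·[0.8520·3.6723 + 0.1480·0.0000] = 3.0063; exercise value = 0.0000 ≤ continuation, so V_0 = 3.0063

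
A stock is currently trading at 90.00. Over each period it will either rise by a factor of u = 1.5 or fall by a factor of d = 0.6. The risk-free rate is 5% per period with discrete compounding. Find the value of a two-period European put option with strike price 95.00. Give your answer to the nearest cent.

Risk-neutral probability p = (1 + 0.05 − 0.6)/(1.5 − 0.6) = 0.4500/0.9000 = 0.5000
Terminal stock prices: S_uu = 202.5, S_ud = 81, S_dd = 32.4
Terminal payoffs (K − S): max(-107.5, 0) = 0, max(14, 0) = 14, max(62.6, 0) = 62.6
Node u (S = 135): V_u = 1/1.05·[0.5000·0.0000 + 0.5000·14.0000] = 6.6667
Node d (S = 54): V_d = 1/1.05·[0.5000·14.0000 + 0.5000·62.6000] = 36.4762
Node 0 (S = 90): V_0 = 1/1.05·[0.5000·6.6667 + 0.5000·36.4762] = 20.5442

20.54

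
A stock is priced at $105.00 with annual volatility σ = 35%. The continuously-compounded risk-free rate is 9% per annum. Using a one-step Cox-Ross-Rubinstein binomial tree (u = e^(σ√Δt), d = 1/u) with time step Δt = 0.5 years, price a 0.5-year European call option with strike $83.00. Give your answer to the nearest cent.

CRR parameters: u = e^(σ√Δt) = e^(0.35·√0.5) = 1.2808, d = 1/u = 0.7808
Per-period rate: rΔt = 0.09·0.5 = 0.045, so R = e^0.045 = 1.0460
Risk-neutral probability p = (e^0.045 − 0.7808)/(1.2808 − 0.7808) = 0.2653/0.5000 = 0.5305
Terminal stock prices: S_u = 134.5, S_d = 81.98
Terminal payoffs (S − K): max(51.48, 0) = 51.48, max(-1.02, 0) = 0
Node 0 (S = 105): V_0 = e^(−0.045)·[0.5305·51.4843 + 0.4695·0.0000] = 26.1101

$26.11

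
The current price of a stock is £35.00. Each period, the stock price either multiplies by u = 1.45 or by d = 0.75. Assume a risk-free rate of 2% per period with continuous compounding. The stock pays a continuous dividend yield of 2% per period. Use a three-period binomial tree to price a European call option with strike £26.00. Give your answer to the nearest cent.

Per-period risk-free factor R = e^0.02 = 1.0202; dividend-adjusted growth = e^(0.02−0.02) = 1.0000.
Risk-neutral probability p = (1.0000 − 0.75)/(1.45 − 0.75) = 0.2500/0.7000 = 0.3571
Terminal stock prices: S_uuu = 106.7, S_uud = 55.19, S_udd = 28.55, S_ddd = 14.77
Terminal payoffs (S − K): max(80.7, 0) = 80.7, max(29.19, 0) = 29.19, max(2.547, 0) = 2.547, max(-11.23, 0) = 0
Node uu (S = 73.59): V_uu = e^(−0.02)·[0.3571·80.7019 + 0.6429·29.1906] = 46.6452
Node ud (S = 38.06): V_ud = e^(−0.02)·[0.3571·29.1906 + 0.6429·2.5469] = 11.8236
Node dd (S = 19.69): V_dd = e^(−0.02)·[0.3571·2.5469 + 0.6429·0.0000] = 0.8916
Node u (S = 50.75): V_u = e^(−0.02)·[0.3571·46.6452 + 0.6429·11.8236] = 23.7795
Node d (S = 26.25): V_d = e^(−0.02)·[0.3571·11.8236 + 0.6429·0.8916] = 4.7009
Node 0 (S = 35): V_0 = e^(−0.02)·[0.3571·23.7795 + 0.6429·4.7009] = 11.2867

£11.29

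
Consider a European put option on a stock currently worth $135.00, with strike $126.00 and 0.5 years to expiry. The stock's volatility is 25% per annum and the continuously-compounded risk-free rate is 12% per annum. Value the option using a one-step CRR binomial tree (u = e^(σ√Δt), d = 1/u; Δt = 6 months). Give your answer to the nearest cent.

CRR parameters: u = e^(σ√Δt) = e^(0.25·√0.5) = 1.1934, d = 1/u = 0.8380
Per-period rate: rΔt = 0.12·0.5 = 0.06, so R = e^0.06 = 1.0618
Risk-neutral probability p = (e^0.06 − 0.8380)/(1.1934 − 0.8380) = 0.2239/0.3554 = 0.6299
Terminal stock prices: S_u = 161.1, S_d = 113.1
Terminal payoffs (K − S): max(-35.1, 0) = 0, max(12.87, 0) = 12.87
Node 0 (S = 135): V_0 = e^(−0.06)·[0.6299·0.0000 + 0.3701·12.8745] = 4.4872

$4.49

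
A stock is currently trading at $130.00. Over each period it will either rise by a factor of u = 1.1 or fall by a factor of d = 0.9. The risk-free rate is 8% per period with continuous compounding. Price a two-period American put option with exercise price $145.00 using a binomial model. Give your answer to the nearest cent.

Risk-neutral probability p = (e^0.08 − 0.9)/(1.1 − 0.9) = 0.1833/0.2000 = 0.9164
Terminal stock prices: S_uu = 157.3, S_ud = 128.7, S_dd = 105.3
Terminal payoffs (K − S): max(-12.3, 0) = 0, max(16.3, 0) = 16.3, max(39.7, 0) = 39.7
Node u (S = 143): continuation = e^(−0.08)·[0.9164·0.0000 + 0.0836·16.3000] = 1.2574; exercise value = 2.0000 > continuation, so V_u = 2.0000 (exercise)
Node d (S = 117): continuation = e^(−0.08)·[0.9164·16.3000 + 0.0836·39.7000] = 16.8519; exercise value = 28.0000 > continuation, so V_d = 28.0000 (exercise)
Node 0 (S = 130): continuation = e^(−0.08)·[0.9164·2.0000 + 0.0836·28.0000] = 3.8519; exercise value = 15.0000 > continuation, so V_0 = 15.0000 (exercise)

$15.00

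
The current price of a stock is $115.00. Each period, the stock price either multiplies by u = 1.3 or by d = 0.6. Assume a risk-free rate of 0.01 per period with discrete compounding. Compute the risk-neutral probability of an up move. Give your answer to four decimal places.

p = 0.5857

Risk-neutral probability p = (1 + 0.01 − 0.6)/(1.3 − 0.6) = 0.4100/0.7000 = 0.5857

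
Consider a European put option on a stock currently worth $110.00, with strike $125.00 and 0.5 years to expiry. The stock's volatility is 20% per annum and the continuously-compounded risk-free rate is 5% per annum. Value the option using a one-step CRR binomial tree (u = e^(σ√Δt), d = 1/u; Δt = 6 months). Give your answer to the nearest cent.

CRR parameters: u = e^(σ√Δt) = e^(0.2·√0.5) = 1.1519, d = 1/u = 0.8681
Per-period rate: rΔt = 0.05·0.5 = 0.025, so R = e^0.025 = 1.0253
Risk-neutral probability p = (e^0.025 − 0.8681)/(1.1519 − 0.8681) = 0.1572/0.2838 = 0.5539
Terminal stock prices: S_u = 126.7, S_d = 95.49
Terminal payoffs (K − S): max(-1.71, 0) = 0, max(29.51, 0) = 29.51
Node 0 (S = 110): V_0 = e^(−0.025)·[0.5539·0.0000 + 0.4461·29.5064] = 12.8376

$12.84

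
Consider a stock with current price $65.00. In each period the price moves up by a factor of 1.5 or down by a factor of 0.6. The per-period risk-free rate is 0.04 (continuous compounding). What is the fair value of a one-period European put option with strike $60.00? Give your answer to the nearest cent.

$10.29

Risk-neutral probability p = (e^0.04 − 0.6)/(1.5 − 0.6) = 0.4408/0.9000 = 0.4898
Terminal stock prices: S_u = 97.5, S_d = 39
Terminal payoffs (K − S): max(-37.5, 0) = 0, max(21, 0) = 21
Node 0 (S = 65): V_0 = e^(−0.04)·[0.4898·0.0000 + 0.5102·21.0000] = 10.2943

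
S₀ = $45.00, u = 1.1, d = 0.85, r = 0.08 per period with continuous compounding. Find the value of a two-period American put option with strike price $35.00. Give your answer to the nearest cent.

Risk-neutral probability p = (e^0.08 − 0.85)/(1.1 − 0.85) = 0.2333/0.2500 = 0.9331
Terminal stock prices: S_uu = 54.45, S_ud = 42.08, S_dd = 32.51
Terminal payoffs (K − S): max(-19.45, 0) = 0, max(-7.075, 0) = 0, max(2.488, 0) = 2.488
Node u (S = 49.5): continuation = e^(−0.08)·[0.9331·0.0000 + 0.0669·0.0000] = 0.0000; exercise value = 0.0000 ≤ continuation, so V_u = 0.0000
Node d (S = 38.25): continuation = e^(−0.08)·[0.9331·0.0000 + 0.0669·2.4875] = 0.1535; exercise value = 0.0000 ≤ continuation, so V_d = 0.1535
Node 0 (S = 45): continuation = e^(−0.08)·[0.9331·0.0000 + 0.0669·0.1535] = 0.0095; exercise value = 0.0000 ≤ continuation, so V_0 = 0.0095

$0.01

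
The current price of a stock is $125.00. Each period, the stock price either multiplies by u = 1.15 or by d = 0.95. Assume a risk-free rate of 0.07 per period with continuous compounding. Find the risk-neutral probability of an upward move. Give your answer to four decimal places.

Risk-neutral probability p = (e^0.07 − 0.95)/(1.15 − 0.95) = 0.1225/0.2000 = 0.6125

p = 0.6125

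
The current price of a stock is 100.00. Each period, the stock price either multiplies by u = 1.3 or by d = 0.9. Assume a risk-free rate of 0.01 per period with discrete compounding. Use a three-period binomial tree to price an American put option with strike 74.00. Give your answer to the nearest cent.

0.41

Risk-neutral probability p = (1 + 0.01 − 0.9)/(1.3 − 0.9) = 0.1100/0.4000 = 0.2750
Terminal stock prices: S_uuu = 219.7, S_uud = 152.1, S_udd = 105.3, S_ddd = 72.9
Terminal payoffs (K − S): max(-145.7, 0) = 0, max(-78.1, 0) = 0, max(-31.3, 0) = 0, max(1.1, 0) = 1.1
Node uu (S = 169): continuation = 1/1.01·[0.2750·0.0000 + 0.7250·0.0000] = 0.0000; exercise value = 0.0000 ≤ continuation, so V_uu = 0.0000
Node ud (S = 117): continuation = 1/1.01·[0.2750·0.0000 + 0.7250·0.0000] = 0.0000; exercise value = 0.0000 ≤ continuation, so V_ud = 0.0000
Node dd (S = 81): continuation = 1/1.01·[0.2750·0.0000 + 0.7250·1.1000] = 0.7896; exercise value = 0.0000 ≤ continuation, so V_dd = 0.7896
Node u (S = 130): continuation = 1/1.01·[0.2750·0.0000 + 0.7250·0.0000] = 0.0000; exercise value = 0.0000 ≤ continuation, so V_u = 0.0000
Node d (S = 90): continuation = 1/1.01·[0.2750·0.0000 + 0.7250·0.7896] = 0.5668; exercise value = 0.0000 ≤ continuation, so V_d = 0.5668
Node 0 (S = 100): continuation = 1/1.01·[0.2750·0.0000 + 0.7250·0.5668] = 0.4069; exercise value = 0.0000 ≤ continuation, so V_0 = 0.4069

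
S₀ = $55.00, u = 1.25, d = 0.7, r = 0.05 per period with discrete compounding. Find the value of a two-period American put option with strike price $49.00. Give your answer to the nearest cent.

$3.82

Risk-neutral probability p = (1 + 0.05 − 0.7)/(1.25 − 0.7) = 0.3500/0.5500 = 0.6364
Terminal stock prices: S_uu = 85.94, S_ud = 48.12, S_dd = 26.95
Terminal payoffs (K − S): max(-36.94, 0) = 0, max(0.875, 0) = 0.875, max(22.05, 0) = 22.05
Node u (S = 68.75): continuation = 1/1.05·[0.6364·0.0000 + 0.3636·0.8750] = 0.3030; exercise value = 0.0000 ≤ continuation, so V_u = 0.3030
Node d (S = 38.5): continuation = 1/1.05·[0.6364·0.8750 + 0.3636·22.0500] = 8.1667; exercise value = 10.5000 > continuation, so V_d = 10.5000 (exercise)
Node 0 (S = 55): continuation = 1/1.05·[0.6364·0.3030 + 0.3636·10.5000] = 3.8200; exercise value = 0.0000 ≤ continuation, so V_0 = 3.8200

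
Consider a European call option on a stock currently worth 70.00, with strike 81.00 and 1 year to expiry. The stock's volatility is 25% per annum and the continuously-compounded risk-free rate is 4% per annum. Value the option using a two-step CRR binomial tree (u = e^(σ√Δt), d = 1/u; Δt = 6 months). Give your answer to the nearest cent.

CRR parameters: u = e^(σ√Δt) = e^(0.25·√0.5) = 1.1934, d = 1/u = 0.8380
Per-period rate: rΔt = 0.04·0.5 = 0.02, so R = e^0.02 = 1.0202
Risk-neutral probability p = (e^0.02 − 0.8380)/(1.1934 − 0.8380) = 0.1822/0.3554 = 0.5128
Terminal stock prices: S_uu = 99.69, S_ud = 70, S_dd = 49.15
Terminal payoffs (S − K): max(18.69, 0) = 18.69, max(-11, 0) = 0, max(-31.85, 0) = 0
Node u (S = 83.54): V_u = e^(−0.02)·[0.5128·18.6883 + 0.4872·0.0000] = 9.3929
Node d (S = 58.66): V_d = e^(−0.02)·[0.5128·0.0000 + 0.4872·0.0000] = 0.0000
Node 0 (S = 70): V_0 = e^(−0.02)·[0.5128·9.3929 + 0.4872·0.0000] = 4.7210

4.72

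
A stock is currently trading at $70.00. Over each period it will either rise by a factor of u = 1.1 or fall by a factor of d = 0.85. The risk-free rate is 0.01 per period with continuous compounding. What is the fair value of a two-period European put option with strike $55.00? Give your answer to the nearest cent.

$0.56

Risk-neutral probability p = (e^0.01 − 0.85)/(1.1 − 0.85) = 0.1601/0.2500 = 0.6402
Terminal stock prices: S_uu = 84.7, S_ud = 65.45, S_dd = 50.57
Terminal payoffs (K − S): max(-29.7, 0) = 0, max(-10.45, 0) = 0, max(4.425, 0) = 4.425
Node u (S = 77): V_u = e^(−0.01)·[0.6402·0.0000 + 0.3598·0.0000] = 0.0000
Node d (S = 59.5): V_d = e^(−0.01)·[0.6402·0.0000 + 0.3598·4.4250] = 1.5763
Node 0 (S = 70): V_0 = e^(−0.01)·[0.6402·0.0000 + 0.3598·1.5763] = 0.5615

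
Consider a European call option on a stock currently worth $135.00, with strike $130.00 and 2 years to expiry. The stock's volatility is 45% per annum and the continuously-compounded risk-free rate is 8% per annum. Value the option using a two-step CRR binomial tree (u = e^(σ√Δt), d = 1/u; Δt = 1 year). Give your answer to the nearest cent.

$41.61

CRR parameters: u = e^(σ√Δt) = e^(0.45·√1) = 1.5683, d = 1/u = 0.6376
Per-period rate: rΔt = 0.08·1 = 0.08, so R = e^0.08 = 1.0833
Risk-neutral probability p = (e^0.08 − 0.6376)/(1.5683 − 0.6376) = 0.4457/0.9307 = 0.4789
Terminal stock prices: S_uu = 332, S_ud = 135, S_dd = 54.89
Terminal payoffs (S − K): max(202, 0) = 202, max(5, 0) = 5, max(-75.11, 0) = 0
Node u (S = 211.7): V_u = e^(−0.08)·[0.4789·202.0464 + 0.5211·5.0000] = 91.7170
Node d (S = 86.08): V_d = e^(−0.08)·[0.4789·5.0000 + 0.5211·0.0000] = 2.2102
Node 0 (S = 135): V_0 = e^(−0.08)·[0.4789·91.7170 + 0.5211·2.2102] = 41.6054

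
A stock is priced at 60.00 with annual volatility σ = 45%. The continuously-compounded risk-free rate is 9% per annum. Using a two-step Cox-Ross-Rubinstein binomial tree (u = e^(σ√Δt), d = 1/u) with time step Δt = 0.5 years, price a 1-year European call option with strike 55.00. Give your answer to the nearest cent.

CRR parameters: u = e^(σ√Δt) = e^(0.45·√0.5) = 1.3746, d = 1/u = 0.7275
Per-period rate: rΔt = 0.09·0.5 = 0.045, so R = e^0.045 = 1.0460
Risk-neutral probability p = (e^0.045 − 0.7275)/(1.3746 − 0.7275) = 0.3186/0.6472 = 0.4922
Terminal stock prices: S_uu = 113.4, S_ud = 60, S_dd = 31.75
Terminal payoffs (S − K): max(58.38, 0) = 58.38, max(5, 0) = 5, max(-23.25, 0) = 0
Node u (S = 82.48): V_u = e^(−0.045)·[0.4922·58.3795 + 0.5078·5.0000] = 29.8990
Node d (S = 43.65): V_d = e^(−0.045)·[0.4922·5.0000 + 0.5078·0.0000] = 2.3529
Node 0 (S = 60): V_0 = e^(−0.045)·[0.4922·29.8990 + 0.5078·2.3529] = 15.2119

15.21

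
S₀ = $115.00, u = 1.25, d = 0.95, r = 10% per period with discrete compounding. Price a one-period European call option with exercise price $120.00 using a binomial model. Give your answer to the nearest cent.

Risk-neutral probability p = (1 + 0.1 − 0.95)/(1.25 − 0.95) = 0.1500/0.3000 = 0.5000
Terminal stock prices: S_u = 143.8, S_d = 109.2
Terminal payoffs (S − K): max(23.75, 0) = 23.75, max(-10.75, 0) = 0
Node 0 (S = 115): V_0 = 1/1.1·[0.5000·23.7500 + 0.5000·0.0000] = 10.7955

$10.80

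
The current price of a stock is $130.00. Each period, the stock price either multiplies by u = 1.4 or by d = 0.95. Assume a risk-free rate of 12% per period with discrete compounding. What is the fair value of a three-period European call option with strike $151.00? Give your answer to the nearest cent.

$29.30

Risk-neutral probability p = (1 + 0.12 − 0.95)/(1.4 − 0.95) = 0.1700/0.4500 = 0.3778
Terminal stock prices: S_uuu = 356.7, S_uud = 242.1, S_udd = 164.3, S_ddd = 111.5
Terminal payoffs (S − K): max(205.7, 0) = 205.7, max(91.06, 0) = 91.06, max(13.25, 0) = 13.25, max(-39.54, 0) = 0
Node uu (S = 254.8): V_uu = 1/1.12·[0.3778·205.7200 + 0.6222·91.0600] = 119.9786
Node ud (S = 172.9): V_ud = 1/1.12·[0.3778·91.0600 + 0.6222·13.2550] = 38.0786
Node dd (S = 117.3): V_dd = 1/1.12·[0.3778·13.2550 + 0.6222·0.0000] = 4.4709
Node u (S = 182): V_u = 1/1.12·[0.3778·119.9786 + 0.6222·38.0786] = 61.6237
Node d (S = 123.5): V_d = 1/1.12·[0.3778·38.0786 + 0.6222·4.4709] = 15.3278
Node 0 (S = 130): V_0 = 1/1.12·[0.3778·61.6237 + 0.6222·15.3278] = 29.3012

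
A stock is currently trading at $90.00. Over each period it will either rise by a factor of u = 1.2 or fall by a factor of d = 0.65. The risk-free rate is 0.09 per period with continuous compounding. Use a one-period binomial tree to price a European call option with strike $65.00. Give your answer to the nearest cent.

Risk-neutral probability p = (e^0.09 − 0.65)/(1.2 − 0.65) = 0.4442/0.5500 = 0.8076
Terminal stock prices: S_u = 108, S_d = 58.5
Terminal payoffs (S − K): max(43, 0) = 43, max(-6.5, 0) = 0
Node 0 (S = 90): V_0 = e^(−0.09)·[0.8076·43.0000 + 0.1924·0.0000] = 31.7375

$31.74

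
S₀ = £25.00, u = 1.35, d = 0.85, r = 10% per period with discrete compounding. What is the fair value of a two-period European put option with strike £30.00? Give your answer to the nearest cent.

Risk-neutral probability p = (1 + 0.1 − 0.85)/(1.35 − 0.85) = 0.2500/0.5000 = 0.5000
Terminal stock prices: S_uu = 45.56, S_ud = 28.69, S_dd = 18.06
Terminal payoffs (K − S): max(-15.56, 0) = 0, max(1.312, 0) = 1.312, max(11.94, 0) = 11.94
Node u (S = 33.75): V_u = 1/1.1·[0.5000·0.0000 + 0.5000·1.3125] = 0.5966
Node d (S = 21.25): V_d = 1/1.1·[0.5000·1.3125 + 0.5000·11.9375] = 6.0227
Node 0 (S = 25): V_0 = 1/1.1·[0.5000·0.5966 + 0.5000·6.0227] = 3.0088

£3.01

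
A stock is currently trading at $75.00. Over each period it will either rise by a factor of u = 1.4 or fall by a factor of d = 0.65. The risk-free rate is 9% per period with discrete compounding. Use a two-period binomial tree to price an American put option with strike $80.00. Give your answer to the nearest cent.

$14.25

Risk-neutral probability p = (1 + 0.09 − 0.65)/(1.4 − 0.65) = 0.4400/0.7500 = 0.5867
Terminal stock prices: S_uu = 147, S_ud = 68.25, S_dd = 31.69
Terminal payoffs (K − S): max(-67, 0) = 0, max(11.75, 0) = 11.75, max(48.31, 0) = 48.31
Node u (S = 105): continuation = 1/1.09·[0.5867·0.0000 + 0.4133·11.7500] = 4.4557; exercise value = 0.0000 ≤ continuation, so V_u = 4.4557
Node d (S = 48.75): continuation = 1/1.09·[0.5867·11.7500 + 0.4133·48.3125] = 24.6445; exercise value = 31.2500 > continuation, so V_d = 31.2500 (exercise)
Node 0 (S = 75): continuation = 1/1.09·[0.5867·4.4557 + 0.4133·31.2500] = 14.2483; exercise value = 5.0000 ≤ continuation, so V_0 = 14.2483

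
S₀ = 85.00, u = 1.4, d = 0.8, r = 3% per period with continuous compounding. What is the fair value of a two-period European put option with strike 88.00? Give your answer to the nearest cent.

12.00

Risk-neutral probability p = (e^0.03 − 0.8)/(1.4 − 0.8) = 0.2305/0.6000 = 0.3841
Terminal stock prices: S_uu = 166.6, S_ud = 95.2, S_dd = 54.4
Terminal payoffs (K − S): max(-78.6, 0) = 0, max(-7.2, 0) = 0, max(33.6, 0) = 33.6
Node u (S = 119): V_u = e^(−0.03)·[0.3841·0.0000 + 0.6159·0.0000] = 0.0000
Node d (S = 68): V_d = e^(−0.03)·[0.3841·0.0000 + 0.6159·33.6000] = 20.0829
Node 0 (S = 85): V_0 = e^(−0.03)·[0.3841·0.0000 + 0.6159·20.0829] = 12.0037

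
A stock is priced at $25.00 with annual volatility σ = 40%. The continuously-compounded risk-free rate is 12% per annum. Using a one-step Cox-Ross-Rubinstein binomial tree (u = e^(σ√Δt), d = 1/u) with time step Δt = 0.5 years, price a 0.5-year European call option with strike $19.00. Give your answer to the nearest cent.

$7.18

CRR parameters: u = e^(σ√Δt) = e^(0.4·√0.5) = 1.3269, d = 1/u = 0.7536
Per-period rate: rΔt = 0.12·0.5 = 0.06, so R = e^0.06 = 1.0618
Risk-neutral probability p = (e^0.06 − 0.7536)/(1.3269 − 0.7536) = 0.3082/0.5733 = 0.5376
Terminal stock prices: S_u = 33.17, S_d = 18.84
Terminal payoffs (S − K): max(14.17, 0) = 14.17, max(-0.159, 0) = 0
Node 0 (S = 25): V_0 = e^(−0.06)·[0.5376·14.1724 + 0.4624·0.0000] = 7.1757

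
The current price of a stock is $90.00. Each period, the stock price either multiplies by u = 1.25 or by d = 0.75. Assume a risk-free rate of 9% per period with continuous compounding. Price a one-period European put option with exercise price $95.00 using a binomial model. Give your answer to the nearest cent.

Risk-neutral probability p = (e^0.09 − 0.75)/(1.25 − 0.75) = 0.3442/0.5000 = 0.6883
Terminal stock prices: S_u = 112.5, S_d = 67.5
Terminal payoffs (K − S): max(-17.5, 0) = 0, max(27.5, 0) = 27.5
Node 0 (S = 90): V_0 = e^(−0.09)·[0.6883·0.0000 + 0.3117·27.5000] = 7.8328

$7.83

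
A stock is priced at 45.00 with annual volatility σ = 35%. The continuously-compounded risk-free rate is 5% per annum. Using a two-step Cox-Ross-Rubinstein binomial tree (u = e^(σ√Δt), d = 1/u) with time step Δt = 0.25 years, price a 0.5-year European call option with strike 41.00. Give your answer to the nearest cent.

CRR parameters: u = e^(σ√Δt) = e^(0.35·√0.25) = 1.1912, d = 1/u = 0.8395
Per-period rate: rΔt = 0.05·0.25 = 0.0125, so R = e^0.0125 = 1.0126
Risk-neutral probability p = (e^0.0125 − 0.8395)/(1.1912 − 0.8395) = 0.1731/0.3518 = 0.4921
Terminal stock prices: S_uu = 63.86, S_ud = 45, S_dd = 31.71
Terminal payoffs (S − K): max(22.86, 0) = 22.86, max(4, 0) = 4, max(-9.289, 0) = 0
Node u (S = 53.61): V_u = e^(−0.0125)·[0.4921·22.8580 + 0.5079·4.0000] = 13.1154
Node d (S = 37.78): V_d = e^(−0.0125)·[0.4921·4.0000 + 0.5079·0.0000] = 1.9440
Node 0 (S = 45): V_0 = e^(−0.0125)·[0.4921·13.1154 + 0.5079·1.9440] = 7.3492

7.35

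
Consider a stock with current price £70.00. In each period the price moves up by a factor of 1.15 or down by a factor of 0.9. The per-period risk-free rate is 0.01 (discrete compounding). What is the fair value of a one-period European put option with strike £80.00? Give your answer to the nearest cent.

£9.43

Risk-neutral probability p = (1 + 0.01 − 0.9)/(1.15 − 0.9) = 0.1100/0.2500 = 0.4400
Terminal stock prices: S_u = 80.5, S_d = 63
Terminal payoffs (K − S): max(-0.5, 0) = 0, max(17, 0) = 17
Node 0 (S = 70): V_0 = 1/1.01·[0.4400·0.0000 + 0.5600·17.0000] = 9.4257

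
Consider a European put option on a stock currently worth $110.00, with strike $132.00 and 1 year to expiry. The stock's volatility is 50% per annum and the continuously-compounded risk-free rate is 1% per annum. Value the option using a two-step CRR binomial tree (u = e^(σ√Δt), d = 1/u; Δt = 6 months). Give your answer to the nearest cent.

CRR parameters: u = e^(σ√Δt) = e^(0.5·√0.5) = 1.4241, d = 1/u = 0.7022
Per-period rate: rΔt = 0.01·0.5 = 0.005, so R = e^0.005 = 1.0050
Risk-neutral probability p = (e^0.005 − 0.7022)/(1.4241 − 0.7022) = 0.3028/0.7219 = 0.4195
Terminal stock prices: S_uu = 223.1, S_ud = 110, S_dd = 54.24
Terminal payoffs (K − S): max(-91.09, 0) = 0, max(22, 0) = 22, max(77.76, 0) = 77.76
Node u (S = 156.7): V_u = e^(−0.005)·[0.4195·0.0000 + 0.5805·22.0000] = 12.7081
Node d (S = 77.24): V_d = e^(−0.005)·[0.4195·22.0000 + 0.5805·77.7624] = 54.1009
Node 0 (S = 110): V_0 = e^(−0.005)·[0.4195·12.7081 + 0.5805·54.1009] = 36.5549

$36.55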